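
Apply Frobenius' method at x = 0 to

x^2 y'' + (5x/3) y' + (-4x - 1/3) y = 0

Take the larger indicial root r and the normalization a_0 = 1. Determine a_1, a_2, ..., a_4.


Write in Frobenius form y'' + (p(x)/x) y' + (q(x)/x^2) y = 0:
  p(x) = 5/3,  q(x) = -4x - 1/3.
Indicial equation: r(r-1) + (5/3) r + (-1/3) = 0 -> roots r_1 = 1/3, r_2 = -1.
Take r = r_1 = 1/3. Let y(x) = x^r sum_{n>=0} a_n x^n with a_0 = 1.
Substitute y = x^r sum a_n x^n and match x^{r+n}. The recurrence is
  D(n) a_n - 4 a_{n-1} = 0,  where D(n) = (r+n)(r+n-1) + (5/3)(r+n) + (-1/3).
  a_n = 4 / D(n) * a_{n-1}.
Since the indicial polynomial factors as (r - r_1)(r - r_2), D(n) = (r_1 + n - r_1)(r_1 + n - r_2) = n(n + 4/3).
Evaluating step by step (a_0 = 1):
  n = 1: D(1) = 1(1 + 4/3) = 7/3; numerator = 4(1) = 4; a_1 = (4)/(7/3) = 12/7
  n = 2: D(2) = 2(2 + 4/3) = 20/3; numerator = 4(12/7) = 48/7; a_2 = (48/7)/(20/3) = 36/35
  n = 3: D(3) = 3(3 + 4/3) = 13; numerator = 4(36/35) = 144/35; a_3 = (144/35)/(13) = 144/455
  n = 4: D(4) = 4(4 + 4/3) = 64/3; numerator = 4(144/455) = 576/455; a_4 = (576/455)/(64/3) = 27/455

r = 1/3; a_0 = 1; a_1 = 12/7; a_2 = 36/35; a_3 = 144/455; a_4 = 27/455


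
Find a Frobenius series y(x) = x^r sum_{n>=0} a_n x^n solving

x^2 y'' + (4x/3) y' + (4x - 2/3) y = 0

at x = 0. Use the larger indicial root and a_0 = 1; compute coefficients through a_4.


Write in Frobenius form y'' + (p(x)/x) y' + (q(x)/x^2) y = 0:
  p(x) = 4/3,  q(x) = 4x - 2/3.
Indicial equation: r(r-1) + (4/3) r + (-2/3) = 0 -> roots r_1 = 2/3, r_2 = -1.
Take r = r_1 = 2/3. Let y(x) = x^r sum_{n>=0} a_n x^n with a_0 = 1.
Substitute y = x^r sum a_n x^n and match x^{r+n}. The recurrence is
  D(n) a_n + 4 a_{n-1} = 0,  where D(n) = (r+n)(r+n-1) + (4/3)(r+n) + (-2/3).
  a_n = -4 / D(n) * a_{n-1}.
Since the indicial polynomial factors as (r - r_1)(r - r_2), D(n) = (r_1 + n - r_1)(r_1 + n - r_2) = n(n + 5/3).
Evaluating step by step (a_0 = 1):
  n = 1: D(1) = 1(1 + 5/3) = 8/3; numerator = -4(1) = -4; a_1 = (-4)/(8/3) = -3/2
  n = 2: D(2) = 2(2 + 5/3) = 22/3; numerator = -4(-3/2) = 6; a_2 = (6)/(22/3) = 9/11
  n = 3: D(3) = 3(3 + 5/3) = 14; numerator = -4(9/11) = -36/11; a_3 = (-36/11)/(14) = -18/77
  n = 4: D(4) = 4(4 + 5/3) = 68/3; numerator = -4(-18/77) = 72/77; a_4 = (72/77)/(68/3) = 54/1309

r = 2/3; a_0 = 1; a_1 = -3/2; a_2 = 9/11; a_3 = -18/77; a_4 = 54/1309


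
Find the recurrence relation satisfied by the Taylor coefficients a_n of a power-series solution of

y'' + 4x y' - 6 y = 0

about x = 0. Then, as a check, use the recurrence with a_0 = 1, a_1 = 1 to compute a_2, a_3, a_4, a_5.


Substitute y = sum_n a_n x^n.
y''(x) has coefficient (n+2)(n+1) a_{n+2} at x^n;
4 x y'(x) has coefficient 4 n a_n at x^n (shift);
-6 y(x) has coefficient -6 a_n at x^n.
Matching x^n: (n+2)(n+1) a_{n+2} + (4n - 6) a_n = 0.
Thus a_{n+2} = (-4n + 6) / ((n+1)(n+2)) * a_n.

Check with a_0 = 1, a_1 = 1 (apply the recurrence for n = 0, 1, 2, 3): a_0 = 1, a_1 = 1, a_2 = 3, a_3 = 1/3, a_4 = -1/2, a_5 = -1/10.

a_(n+2) = (-4n + 6) / ((n+1)(n+2)) * a_n; check: a_0 = 1, a_1 = 1, a_2 = 3, a_3 = 1/3, a_4 = -1/2, a_5 = -1/10


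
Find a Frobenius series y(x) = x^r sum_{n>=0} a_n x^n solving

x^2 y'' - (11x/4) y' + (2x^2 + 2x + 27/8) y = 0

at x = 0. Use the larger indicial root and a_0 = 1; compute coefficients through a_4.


Write in Frobenius form y'' + (p(x)/x) y' + (q(x)/x^2) y = 0:
  p(x) = -11/4,  q(x) = 2x^2 + 2x + 27/8.
Indicial equation: r(r-1) + (-11/4) r + (27/8) = 0 -> roots r_1 = 9/4, r_2 = 3/2.
Take r = r_1 = 9/4. Let y(x) = x^r sum_{n>=0} a_n x^n with a_0 = 1.
Substitute y = x^r sum a_n x^n and match x^{r+n}. The recurrence is
  D(n) a_n + 2 a_{n-1} + 2 a_{n-2} = 0,  where D(n) = (r+n)(r+n-1) + (-11/4)(r+n) + (27/8).
  a_n = [-2 a_{n-1} - 2 a_{n-2}] / D(n).
Since the indicial polynomial factors as (r - r_1)(r - r_2), D(n) = (r_1 + n - r_1)(r_1 + n - r_2) = n(n + 3/4).
Evaluating step by step (a_0 = 1):
  n = 1: D(1) = 1(1 + 3/4) = 7/4; numerator = -2(1) = -2; a_1 = (-2)/(7/4) = -8/7
  n = 2: D(2) = 2(2 + 3/4) = 11/2; numerator = -2(-8/7) - 2(1) = 2/7; a_2 = (2/7)/(11/2) = 4/77
  n = 3: D(3) = 3(3 + 3/4) = 45/4; numerator = -2(4/77) - 2(-8/7) = 24/11; a_3 = (24/11)/(45/4) = 32/165
  n = 4: D(4) = 4(4 + 3/4) = 19; numerator = -2(32/165) - 2(4/77) = -568/1155; a_4 = (-568/1155)/(19) = -568/21945

r = 9/4; a_0 = 1; a_1 = -8/7; a_2 = 4/77; a_3 = 32/165; a_4 = -568/21945


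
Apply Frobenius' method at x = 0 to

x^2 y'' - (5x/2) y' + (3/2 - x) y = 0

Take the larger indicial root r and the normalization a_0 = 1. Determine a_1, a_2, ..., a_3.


Write in Frobenius form y'' + (p(x)/x) y' + (q(x)/x^2) y = 0:
  p(x) = -5/2,  q(x) = 3/2 - x.
Indicial equation: r(r-1) + (-5/2) r + (3/2) = 0 -> roots r_1 = 3, r_2 = 1/2.
Take r = r_1 = 3. Let y(x) = x^r sum_{n>=0} a_n x^n with a_0 = 1.
Substitute y = x^r sum a_n x^n and match x^{r+n}. The recurrence is
  D(n) a_n - 1 a_{n-1} = 0,  where D(n) = (r+n)(r+n-1) + (-5/2)(r+n) + (3/2).
  a_n = 1 / D(n) * a_{n-1}.
Since the indicial polynomial factors as (r - r_1)(r - r_2), D(n) = (r_1 + n - r_1)(r_1 + n - r_2) = n(n + 5/2).
Evaluating step by step (a_0 = 1):
  n = 1: D(1) = 1(1 + 5/2) = 7/2; numerator = 1(1) = 1; a_1 = (1)/(7/2) = 2/7
  n = 2: D(2) = 2(2 + 5/2) = 9; numerator = 1(2/7) = 2/7; a_2 = (2/7)/(9) = 2/63
  n = 3: D(3) = 3(3 + 5/2) = 33/2; numerator = 1(2/63) = 2/63; a_3 = (2/63)/(33/2) = 4/2079

r = 3; a_0 = 1; a_1 = 2/7; a_2 = 2/63; a_3 = 4/2079


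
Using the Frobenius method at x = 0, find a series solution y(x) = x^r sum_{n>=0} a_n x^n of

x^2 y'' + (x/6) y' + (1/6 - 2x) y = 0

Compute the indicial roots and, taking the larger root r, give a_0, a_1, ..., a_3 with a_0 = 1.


Write in Frobenius form y'' + (p(x)/x) y' + (q(x)/x^2) y = 0:
  p(x) = 1/6,  q(x) = 1/6 - 2x.
Indicial equation: r(r-1) + (1/6) r + (1/6) = 0 -> roots r_1 = 1/2, r_2 = 1/3.
Take r = r_1 = 1/2. Let y(x) = x^r sum_{n>=0} a_n x^n with a_0 = 1.
Substitute y = x^r sum a_n x^n and match x^{r+n}. The recurrence is
  D(n) a_n - 2 a_{n-1} = 0,  where D(n) = (r+n)(r+n-1) + (1/6)(r+n) + (1/6).
  a_n = 2 / D(n) * a_{n-1}.
Since the indicial polynomial factors as (r - r_1)(r - r_2), D(n) = (r_1 + n - r_1)(r_1 + n - r_2) = n(n + 1/6).
Evaluating step by step (a_0 = 1):
  n = 1: D(1) = 1(1 + 1/6) = 7/6; numerator = 2(1) = 2; a_1 = (2)/(7/6) = 12/7
  n = 2: D(2) = 2(2 + 1/6) = 13/3; numerator = 2(12/7) = 24/7; a_2 = (24/7)/(13/3) = 72/91
  n = 3: D(3) = 3(3 + 1/6) = 19/2; numerator = 2(72/91) = 144/91; a_3 = (144/91)/(19/2) = 288/1729

r = 1/2; a_0 = 1; a_1 = 12/7; a_2 = 72/91; a_3 = 288/1729


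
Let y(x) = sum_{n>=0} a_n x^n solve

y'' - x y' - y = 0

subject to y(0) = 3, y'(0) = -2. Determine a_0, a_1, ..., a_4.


Ansatz: y(x) = sum_{n>=0} a_n x^n, so y'(x) = sum_{n>=1} n a_n x^(n-1) and y''(x) = sum_{n>=2} n(n-1) a_n x^(n-2).
Substitute into P(x) y'' + Q(x) y' + R(x) y = 0 with P(x) = 1, Q(x) = -x, R(x) = -1, and match powers of x.
Initial conditions: a_0 = 3, a_1 = -2.
Setting the coefficient of each power of x to zero and solving order by order (substituting the coefficients already found):
  x^0: 2 a_2 - a_0 = 0  ->  2 a_2 = a_0 = 3  ->  a_2 = 3/2
  x^1: 6 a_3 - 2 a_1 = 0  ->  6 a_3 = 2 a_1 = -4  ->  a_3 = -2/3
  x^2: 12 a_4 - 3 a_2 = 0  ->  12 a_4 = 3 a_2 = 9/2  ->  a_4 = 3/8
Truncated series: y(x) = 3 - 2 x + (3/2) x^2 - (2/3) x^3 + (3/8) x^4 + O(x^5).

a_0 = 3; a_1 = -2; a_2 = 3/2; a_3 = -2/3; a_4 = 3/8


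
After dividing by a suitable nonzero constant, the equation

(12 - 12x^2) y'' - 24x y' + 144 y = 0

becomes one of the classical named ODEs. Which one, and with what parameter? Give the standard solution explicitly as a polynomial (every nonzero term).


All three coefficients share the factor 12; dividing through by 12 gives  (1 - x^2) y'' - 2x y' + 12 y = 0.
This matches the Legendre equation (1 - x^2) y'' - 2x y' + n(n+1) y = 0 (note the -2x y' term) with n(n+1) = 12, so n = 3; the polynomial solution is P_3(x).
With y = sum_k a_k x^k, matching x^k gives (k+2)(k+1) a_{k+2} = [k(k+1) - n(n+1)] a_k = (k - 3)(k + 4) a_k. The right side vanishes at k = 3, so the series with the parity of 3 terminates at degree 3.
Standard normalization (P_n(1) = 1): leading coefficient (2n)!/(2^n (n!)^2) = 720/(8*36) = 5/2, so a_3 = 5/2. Work downward with a_k = (k+1)(k+2) a_{k+2} / ((k - 3)(k + 4)):
  a_1 = (2)(3)(5/2) / ((1 - 3)(1 + 4)) = 15/(-10) = -3/2
Hence P_3(x) = 5 x^3/2 - 3 x/2.

P_3(x); series = 5 x^3/2 - 3 x/2


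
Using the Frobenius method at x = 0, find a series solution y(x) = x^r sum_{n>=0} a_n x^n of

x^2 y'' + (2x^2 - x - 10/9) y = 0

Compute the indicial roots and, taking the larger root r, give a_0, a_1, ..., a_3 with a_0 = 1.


Write in Frobenius form y'' + (p(x)/x) y' + (q(x)/x^2) y = 0:
  p(x) = 0,  q(x) = 2x^2 - x - 10/9.
Indicial equation: r(r-1) + (0) r + (-10/9) = 0 -> roots r_1 = 5/3, r_2 = -2/3.
Take r = r_1 = 5/3. Let y(x) = x^r sum_{n>=0} a_n x^n with a_0 = 1.
Substitute y = x^r sum a_n x^n and match x^{r+n}. The recurrence is
  D(n) a_n - 1 a_{n-1} + 2 a_{n-2} = 0,  where D(n) = (r+n)(r+n-1) + (0)(r+n) + (-10/9).
  a_n = [1 a_{n-1} - 2 a_{n-2}] / D(n).
Since the indicial polynomial factors as (r - r_1)(r - r_2), D(n) = (r_1 + n - r_1)(r_1 + n - r_2) = n(n + 7/3).
Evaluating step by step (a_0 = 1):
  n = 1: D(1) = 1(1 + 7/3) = 10/3; numerator = 1(1) = 1; a_1 = (1)/(10/3) = 3/10
  n = 2: D(2) = 2(2 + 7/3) = 26/3; numerator = 1(3/10) - 2(1) = -17/10; a_2 = (-17/10)/(26/3) = -51/260
  n = 3: D(3) = 3(3 + 7/3) = 16; numerator = 1(-51/260) - 2(3/10) = -207/260; a_3 = (-207/260)/(16) = -207/4160

r = 5/3; a_0 = 1; a_1 = 3/10; a_2 = -51/260; a_3 = -207/4160


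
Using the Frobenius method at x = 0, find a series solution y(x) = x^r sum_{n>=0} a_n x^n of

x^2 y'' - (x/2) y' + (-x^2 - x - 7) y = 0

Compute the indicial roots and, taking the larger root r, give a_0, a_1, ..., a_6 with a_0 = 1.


Write in Frobenius form y'' + (p(x)/x) y' + (q(x)/x^2) y = 0:
  p(x) = -1/2,  q(x) = -x^2 - x - 7.
Indicial equation: r(r-1) + (-1/2) r + (-7) = 0 -> roots r_1 = 7/2, r_2 = -2.
Take r = r_1 = 7/2. Let y(x) = x^r sum_{n>=0} a_n x^n with a_0 = 1.
Substitute y = x^r sum a_n x^n and match x^{r+n}. The recurrence is
  D(n) a_n - 1 a_{n-1} - 1 a_{n-2} = 0,  where D(n) = (r+n)(r+n-1) + (-1/2)(r+n) + (-7).
  a_n = [1 a_{n-1} + 1 a_{n-2}] / D(n).
Since the indicial polynomial factors as (r - r_1)(r - r_2), D(n) = (r_1 + n - r_1)(r_1 + n - r_2) = n(n + 11/2).
Evaluating step by step (a_0 = 1):
  n = 1: D(1) = 1(1 + 11/2) = 13/2; numerator = 1(1) = 1; a_1 = (1)/(13/2) = 2/13
  n = 2: D(2) = 2(2 + 11/2) = 15; numerator = 1(2/13) + 1(1) = 15/13; a_2 = (15/13)/(15) = 1/13
  n = 3: D(3) = 3(3 + 11/2) = 51/2; numerator = 1(1/13) + 1(2/13) = 3/13; a_3 = (3/13)/(51/2) = 2/221
  n = 4: D(4) = 4(4 + 11/2) = 38; numerator = 1(2/221) + 1(1/13) = 19/221; a_4 = (19/221)/(38) = 1/442
  n = 5: D(5) = 5(5 + 11/2) = 105/2; numerator = 1(1/442) + 1(2/221) = 5/442; a_5 = (5/442)/(105/2) = 1/4641
  n = 6: D(6) = 6(6 + 11/2) = 69; numerator = 1(1/4641) + 1(1/442) = 23/9282; a_6 = (23/9282)/(69) = 1/27846

r = 7/2; a_0 = 1; a_1 = 2/13; a_2 = 1/13; a_3 = 2/221; a_4 = 1/442; a_5 = 1/4641; a_6 = 1/27846


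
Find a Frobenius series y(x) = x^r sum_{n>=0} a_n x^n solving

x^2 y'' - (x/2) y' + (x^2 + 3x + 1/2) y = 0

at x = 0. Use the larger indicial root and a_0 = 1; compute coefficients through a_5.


Write in Frobenius form y'' + (p(x)/x) y' + (q(x)/x^2) y = 0:
  p(x) = -1/2,  q(x) = x^2 + 3x + 1/2.
Indicial equation: r(r-1) + (-1/2) r + (1/2) = 0 -> roots r_1 = 1, r_2 = 1/2.
Take r = r_1 = 1. Let y(x) = x^r sum_{n>=0} a_n x^n with a_0 = 1.
Substitute y = x^r sum a_n x^n and match x^{r+n}. The recurrence is
  D(n) a_n + 3 a_{n-1} + 1 a_{n-2} = 0,  where D(n) = (r+n)(r+n-1) + (-1/2)(r+n) + (1/2).
  a_n = [-3 a_{n-1} - 1 a_{n-2}] / D(n).
Since the indicial polynomial factors as (r - r_1)(r - r_2), D(n) = (r_1 + n - r_1)(r_1 + n - r_2) = n(n + 1/2).
Evaluating step by step (a_0 = 1):
  n = 1: D(1) = 1(1 + 1/2) = 3/2; numerator = -3(1) = -3; a_1 = (-3)/(3/2) = -2
  n = 2: D(2) = 2(2 + 1/2) = 5; numerator = -3(-2) - 1(1) = 5; a_2 = (5)/(5) = 1
  n = 3: D(3) = 3(3 + 1/2) = 21/2; numerator = -3(1) - 1(-2) = -1; a_3 = (-1)/(21/2) = -2/21
  n = 4: D(4) = 4(4 + 1/2) = 18; numerator = -3(-2/21) - 1(1) = -5/7; a_4 = (-5/7)/(18) = -5/126
  n = 5: D(5) = 5(5 + 1/2) = 55/2; numerator = -3(-5/126) - 1(-2/21) = 3/14; a_5 = (3/14)/(55/2) = 3/385

r = 1; a_0 = 1; a_1 = -2; a_2 = 1; a_3 = -2/21; a_4 = -5/126; a_5 = 3/385


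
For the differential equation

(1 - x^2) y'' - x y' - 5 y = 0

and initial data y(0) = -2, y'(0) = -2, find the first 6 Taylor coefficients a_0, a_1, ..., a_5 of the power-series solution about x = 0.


Ansatz: y(x) = sum_{n>=0} a_n x^n, so y'(x) = sum_{n>=1} n a_n x^(n-1) and y''(x) = sum_{n>=2} n(n-1) a_n x^(n-2).
Substitute into P(x) y'' + Q(x) y' + R(x) y = 0 with P(x) = 1 - x^2, Q(x) = -x, R(x) = -5, and match powers of x.
Initial conditions: a_0 = -2, a_1 = -2.
Setting the coefficient of each power of x to zero and solving order by order (substituting the coefficients already found):
  x^0: 2 a_2 - 5 a_0 = 0  ->  2 a_2 = 5 a_0 = -10  ->  a_2 = -5
  x^1: 6 a_3 - 6 a_1 = 0  ->  6 a_3 = 6 a_1 = -12  ->  a_3 = -2
  x^2: 12 a_4 - 9 a_2 = 0  ->  12 a_4 = 9 a_2 = -45  ->  a_4 = -15/4
  x^3: 20 a_5 - 14 a_3 = 0  ->  20 a_5 = 14 a_3 = -28  ->  a_5 = -7/5
Truncated series: y(x) = -2 - 2 x - 5 x^2 - 2 x^3 - (15/4) x^4 - (7/5) x^5 + O(x^6).

a_0 = -2; a_1 = -2; a_2 = -5; a_3 = -2; a_4 = -15/4; a_5 = -7/5


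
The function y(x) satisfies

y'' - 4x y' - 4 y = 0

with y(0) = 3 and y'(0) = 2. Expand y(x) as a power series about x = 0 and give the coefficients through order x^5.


Ansatz: y(x) = sum_{n>=0} a_n x^n, so y'(x) = sum_{n>=1} n a_n x^(n-1) and y''(x) = sum_{n>=2} n(n-1) a_n x^(n-2).
Substitute into P(x) y'' + Q(x) y' + R(x) y = 0 with P(x) = 1, Q(x) = -4x, R(x) = -4, and match powers of x.
Initial conditions: a_0 = 3, a_1 = 2.
Setting the coefficient of each power of x to zero and solving order by order (substituting the coefficients already found):
  x^0: 2 a_2 - 4 a_0 = 0  ->  2 a_2 = 4 a_0 = 12  ->  a_2 = 6
  x^1: 6 a_3 - 8 a_1 = 0  ->  6 a_3 = 8 a_1 = 16  ->  a_3 = 8/3
  x^2: 12 a_4 - 12 a_2 = 0  ->  12 a_4 = 12 a_2 = 72  ->  a_4 = 6
  x^3: 20 a_5 - 16 a_3 = 0  ->  20 a_5 = 16 a_3 = 128/3  ->  a_5 = 32/15
Truncated series: y(x) = 3 + 2 x + 6 x^2 + (8/3) x^3 + 6 x^4 + (32/15) x^5 + O(x^6).

a_0 = 3; a_1 = 2; a_2 = 6; a_3 = 8/3; a_4 = 6; a_5 = 32/15


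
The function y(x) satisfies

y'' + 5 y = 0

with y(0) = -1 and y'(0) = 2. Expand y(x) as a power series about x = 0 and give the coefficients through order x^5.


Ansatz: y(x) = sum_{n>=0} a_n x^n, so y'(x) = sum_{n>=1} n a_n x^(n-1) and y''(x) = sum_{n>=2} n(n-1) a_n x^(n-2).
Substitute into P(x) y'' + Q(x) y' + R(x) y = 0 with P(x) = 1, Q(x) = 0, R(x) = 5, and match powers of x.
Initial conditions: a_0 = -1, a_1 = 2.
Setting the coefficient of each power of x to zero and solving order by order (substituting the coefficients already found):
  x^0: 2 a_2 + 5 a_0 = 0  ->  2 a_2 = -5 a_0 = 5  ->  a_2 = 5/2
  x^1: 6 a_3 + 5 a_1 = 0  ->  6 a_3 = -5 a_1 = -10  ->  a_3 = -5/3
  x^2: 12 a_4 + 5 a_2 = 0  ->  12 a_4 = -5 a_2 = -25/2  ->  a_4 = -25/24
  x^3: 20 a_5 + 5 a_3 = 0  ->  20 a_5 = -5 a_3 = 25/3  ->  a_5 = 5/12
Truncated series: y(x) = -1 + 2 x + (5/2) x^2 - (5/3) x^3 - (25/24) x^4 + (5/12) x^5 + O(x^6).

a_0 = -1; a_1 = 2; a_2 = 5/2; a_3 = -5/3; a_4 = -25/24; a_5 = 5/12


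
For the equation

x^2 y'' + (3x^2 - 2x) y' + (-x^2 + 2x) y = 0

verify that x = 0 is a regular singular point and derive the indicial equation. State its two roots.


Divide by x^2 to reach normal form y'' + P_1(x) y' + P_2(x) y = 0 with P_1(x) = 3 - 2/x and P_2(x) = -1 + 2/x.
x = 0 is a singular point because the y'-coefficient 3 - 2/x has a pole at x = 0 and the y-coefficient -1 + 2/x has a pole at x = 0.
It is a regular singular point because x P_1(x) = p(x) = 3x - 2 and x^2 P_2(x) = q(x) = -x^2 + 2x are polynomials, hence analytic at x = 0.
p(0) = -2,  q(0) = 0.
Indicial equation: r(r-1) + p(0) r + q(0) = 0, i.e. r^2 + (p(0) - 1) r + q(0) = 0, i.e. r^2 - 3 r = 0.
Discriminant: (-3)^2 - 4(0) = 9, so r = (3 ± 3)/2.
Solving: r_1 = 3, r_2 = 0.

indicial: r^2 - 3 r = 0; roots r_1 = 3, r_2 = 0


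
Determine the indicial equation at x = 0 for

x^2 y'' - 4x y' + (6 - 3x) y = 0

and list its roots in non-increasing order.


Divide by x^2 to reach normal form y'' + P_1(x) y' + P_2(x) y = 0 with P_1(x) = -4/x and P_2(x) = -3/x + 6/x^2.
x = 0 is a singular point because the y'-coefficient -4/x has a pole at x = 0 and the y-coefficient -3/x + 6/x^2 has a pole at x = 0.
It is a regular singular point because x P_1(x) = p(x) = -4 and x^2 P_2(x) = q(x) = 6 - 3x are polynomials, hence analytic at x = 0.
p(0) = -4,  q(0) = 6.
Indicial equation: r(r-1) + p(0) r + q(0) = 0, i.e. r^2 + (p(0) - 1) r + q(0) = 0, i.e. r^2 - 5 r + 6 = 0.
Discriminant: (-5)^2 - 4(6) = 1, so r = (5 ± 1)/2.
Solving: r_1 = 3, r_2 = 2.

indicial: r^2 - 5 r + 6 = 0; roots r_1 = 3, r_2 = 2


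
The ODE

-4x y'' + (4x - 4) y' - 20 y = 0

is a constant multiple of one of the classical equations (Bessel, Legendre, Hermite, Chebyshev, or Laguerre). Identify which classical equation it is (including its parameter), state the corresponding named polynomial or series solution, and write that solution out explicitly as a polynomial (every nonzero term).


All three coefficients share the factor -4; dividing through by -4 gives  x y'' + (1 - x) y' + 5 y = 0.
This matches the Laguerre equation x y'' + (1 - x) y' + n y = 0 with n = 5; the polynomial solution is L_5(x).
With y = sum_k a_k x^k, matching x^k gives (k+1)k a_{k+1} + (k+1) a_{k+1} - k a_k + n a_k = 0, i.e. (k+1)^2 a_{k+1} = (k - n) a_k = (k - 5) a_k. The right side vanishes at k = 5, so the series terminates at degree 5.
Standard normalization L_n(0) = 1 gives a_0 = 1. Work upward with a_{k+1} = (k - 5) a_k / (k+1)^2:
  a_1 = (0 - 5)(1) / 1^2 = -5/1 = -5
  a_2 = (1 - 5)(-5) / 2^2 = 20/4 = 5
  a_3 = (2 - 5)(5) / 3^2 = -15/9 = -5/3
  a_4 = (3 - 5)(-5/3) / 4^2 = (10/3)/16 = 5/24
  a_5 = (4 - 5)(5/24) / 5^2 = (-5/24)/25 = -1/120
Hence L_5(x) = -x^5/120 + 5 x^4/24 - 5 x^3/3 + 5 x^2 - 5 x + 1.

L_5(x); series = -x^5/120 + 5 x^4/24 - 5 x^3/3 + 5 x^2 - 5 x + 1


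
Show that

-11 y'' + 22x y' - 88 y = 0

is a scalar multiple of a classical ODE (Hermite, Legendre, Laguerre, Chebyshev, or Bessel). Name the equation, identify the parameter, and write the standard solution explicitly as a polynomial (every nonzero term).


All three coefficients share the factor -11; dividing through by -11 gives  y'' - 2x y' + 8 y = 0.
This matches the Hermite equation y'' - 2x y' + 2n y = 0 with 2n = 8, so n = 4; the polynomial solution is H_4(x).
With y = sum_k a_k x^k, matching x^k gives (k+2)(k+1) a_{k+2} = 2(k - n) a_k = 2(k - 4) a_k. The right side vanishes at k = 4, so the series with the parity of 4 terminates at degree 4.
Standard normalization: leading coefficient of H_n is 2^n, so a_4 = 2^4 = 16. Work downward with a_k = (k+1)(k+2) a_{k+2} / (2(k - n)):
  a_2 = (3)(4)(16) / (2(2 - 4)) = 192/(-4) = -48
  a_0 = (1)(2)(-48) / (2(0 - 4)) = -96/(-8) = 12
Hence H_4(x) = 16 x^4 - 48 x^2 + 12.

H_4(x); series = 16 x^4 - 48 x^2 + 12


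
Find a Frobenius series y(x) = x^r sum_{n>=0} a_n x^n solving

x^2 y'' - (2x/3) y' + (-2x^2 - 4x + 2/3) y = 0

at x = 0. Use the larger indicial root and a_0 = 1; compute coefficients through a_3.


Write in Frobenius form y'' + (p(x)/x) y' + (q(x)/x^2) y = 0:
  p(x) = -2/3,  q(x) = -2x^2 - 4x + 2/3.
Indicial equation: r(r-1) + (-2/3) r + (2/3) = 0 -> roots r_1 = 1, r_2 = 2/3.
Take r = r_1 = 1. Let y(x) = x^r sum_{n>=0} a_n x^n with a_0 = 1.
Substitute y = x^r sum a_n x^n and match x^{r+n}. The recurrence is
  D(n) a_n - 4 a_{n-1} - 2 a_{n-2} = 0,  where D(n) = (r+n)(r+n-1) + (-2/3)(r+n) + (2/3).
  a_n = [4 a_{n-1} + 2 a_{n-2}] / D(n).
Since the indicial polynomial factors as (r - r_1)(r - r_2), D(n) = (r_1 + n - r_1)(r_1 + n - r_2) = n(n + 1/3).
Evaluating step by step (a_0 = 1):
  n = 1: D(1) = 1(1 + 1/3) = 4/3; numerator = 4(1) = 4; a_1 = (4)/(4/3) = 3
  n = 2: D(2) = 2(2 + 1/3) = 14/3; numerator = 4(3) + 2(1) = 14; a_2 = (14)/(14/3) = 3
  n = 3: D(3) = 3(3 + 1/3) = 10; numerator = 4(3) + 2(3) = 18; a_3 = (18)/(10) = 9/5

r = 1; a_0 = 1; a_1 = 3; a_2 = 3; a_3 = 9/5


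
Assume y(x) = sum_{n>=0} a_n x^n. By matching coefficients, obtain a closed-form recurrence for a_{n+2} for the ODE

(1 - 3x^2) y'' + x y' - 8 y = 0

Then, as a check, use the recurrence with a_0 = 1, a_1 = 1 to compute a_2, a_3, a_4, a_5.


Substitute y = sum_n a_n x^n.
(1 - 3 x^2) y'' contributes (n+2)(n+1) a_{n+2} - 3 n(n-1) a_n at x^n.
x y'(x) contributes n a_n at x^n.
-8 y(x) contributes -8 a_n at x^n.
Matching x^n: (n+2)(n+1) a_{n+2} + (-3 n(n-1) + n - 8) a_n = 0.
Thus a_{n+2} = (3 n(n-1) - n + 8) / ((n+1)(n+2)) * a_n.

Check with a_0 = 1, a_1 = 1 (apply the recurrence for n = 0, 1, 2, 3): a_0 = 1, a_1 = 1, a_2 = 4, a_3 = 7/6, a_4 = 4, a_5 = 161/120.

a_(n+2) = (3 n(n-1) - n + 8) / ((n+1)(n+2)) * a_n; check: a_0 = 1, a_1 = 1, a_2 = 4, a_3 = 7/6, a_4 = 4, a_5 = 161/120


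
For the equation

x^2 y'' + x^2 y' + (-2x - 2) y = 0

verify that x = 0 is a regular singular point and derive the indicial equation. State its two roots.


Divide by x^2 to reach normal form y'' + P_1(x) y' + P_2(x) y = 0 with P_1(x) = 1 and P_2(x) = -2/x - 2/x^2.
x = 0 is a singular point because the y-coefficient -2/x - 2/x^2 has a pole at x = 0.
It is a regular singular point because x P_1(x) = p(x) = x and x^2 P_2(x) = q(x) = -2x - 2 are polynomials, hence analytic at x = 0.
p(0) = 0,  q(0) = -2.
Indicial equation: r(r-1) + p(0) r + q(0) = 0, i.e. r^2 + (p(0) - 1) r + q(0) = 0, i.e. r^2 - 1 r - 2 = 0.
Discriminant: (-1)^2 - 4(-2) = 9, so r = (1 ± 3)/2.
Solving: r_1 = 2, r_2 = -1.

indicial: r^2 - 1 r - 2 = 0; roots r_1 = 2, r_2 = -1


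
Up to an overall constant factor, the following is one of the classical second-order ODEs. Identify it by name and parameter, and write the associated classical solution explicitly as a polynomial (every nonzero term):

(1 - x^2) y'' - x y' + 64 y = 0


The equation is already in a standard form:  (1 - x^2) y'' - x y' + 64 y = 0.
This matches the Chebyshev equation (1 - x^2) y'' - x y' + n^2 y = 0 (note the -x y' term, not -2x y') with n^2 = 64, so n = 8; the polynomial solution is T_8(x).
With y = sum_k a_k x^k, matching x^k gives (k+2)(k+1) a_{k+2} = (k^2 - n^2) a_k = (k - 8)(k + 8) a_k. The right side vanishes at k = 8, so the series with the parity of 8 terminates at degree 8.
Standard normalization: leading coefficient of T_n is 2^(n-1), so a_8 = 2^7 = 128. Work downward with a_k = (k+1)(k+2) a_{k+2} / ((k - 8)(k + 8)):
  a_6 = (7)(8)(128) / ((6 - 8)(6 + 8)) = 7168/(-28) = -256
  a_4 = (5)(6)(-256) / ((4 - 8)(4 + 8)) = -7680/(-48) = 160
  a_2 = (3)(4)(160) / ((2 - 8)(2 + 8)) = 1920/(-60) = -32
  a_0 = (1)(2)(-32) / ((0 - 8)(0 + 8)) = -64/(-64) = 1
Hence T_8(x) = 128 x^8 - 256 x^6 + 160 x^4 - 32 x^2 + 1.

T_8(x); series = 128 x^8 - 256 x^6 + 160 x^4 - 32 x^2 + 1


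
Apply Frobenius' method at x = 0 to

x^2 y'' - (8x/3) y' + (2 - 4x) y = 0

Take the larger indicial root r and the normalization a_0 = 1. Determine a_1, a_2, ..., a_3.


Write in Frobenius form y'' + (p(x)/x) y' + (q(x)/x^2) y = 0:
  p(x) = -8/3,  q(x) = 2 - 4x.
Indicial equation: r(r-1) + (-8/3) r + (2) = 0 -> roots r_1 = 3, r_2 = 2/3.
Take r = r_1 = 3. Let y(x) = x^r sum_{n>=0} a_n x^n with a_0 = 1.
Substitute y = x^r sum a_n x^n and match x^{r+n}. The recurrence is
  D(n) a_n - 4 a_{n-1} = 0,  where D(n) = (r+n)(r+n-1) + (-8/3)(r+n) + (2).
  a_n = 4 / D(n) * a_{n-1}.
Since the indicial polynomial factors as (r - r_1)(r - r_2), D(n) = (r_1 + n - r_1)(r_1 + n - r_2) = n(n + 7/3).
Evaluating step by step (a_0 = 1):
  n = 1: D(1) = 1(1 + 7/3) = 10/3; numerator = 4(1) = 4; a_1 = (4)/(10/3) = 6/5
  n = 2: D(2) = 2(2 + 7/3) = 26/3; numerator = 4(6/5) = 24/5; a_2 = (24/5)/(26/3) = 36/65
  n = 3: D(3) = 3(3 + 7/3) = 16; numerator = 4(36/65) = 144/65; a_3 = (144/65)/(16) = 9/65

r = 3; a_0 = 1; a_1 = 6/5; a_2 = 36/65; a_3 = 9/65


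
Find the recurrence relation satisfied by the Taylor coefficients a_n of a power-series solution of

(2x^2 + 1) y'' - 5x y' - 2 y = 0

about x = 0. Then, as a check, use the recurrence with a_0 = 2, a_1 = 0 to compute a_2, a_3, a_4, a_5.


Substitute y = sum_n a_n x^n.
(1 + 2 x^2) y'' contributes (n+2)(n+1) a_{n+2} + 2 n(n-1) a_n at x^n.
-5 x y'(x) contributes -5 n a_n at x^n.
-2 y(x) contributes -2 a_n at x^n.
Matching x^n: (n+2)(n+1) a_{n+2} + (2 n(n-1) - 5 n - 2) a_n = 0.
Thus a_{n+2} = (-2 n(n-1) + 5 n + 2) / ((n+1)(n+2)) * a_n.

Check with a_0 = 2, a_1 = 0 (apply the recurrence for n = 0, 1, 2, 3): a_0 = 2, a_1 = 0, a_2 = 2, a_3 = 0, a_4 = 4/3, a_5 = 0.

a_(n+2) = (-2 n(n-1) + 5 n + 2) / ((n+1)(n+2)) * a_n; check: a_0 = 2, a_1 = 0, a_2 = 2, a_3 = 0, a_4 = 4/3, a_5 = 0


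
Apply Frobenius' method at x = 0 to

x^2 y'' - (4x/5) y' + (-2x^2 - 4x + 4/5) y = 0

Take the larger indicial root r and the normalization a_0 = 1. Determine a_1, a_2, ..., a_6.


Write in Frobenius form y'' + (p(x)/x) y' + (q(x)/x^2) y = 0:
  p(x) = -4/5,  q(x) = -2x^2 - 4x + 4/5.
Indicial equation: r(r-1) + (-4/5) r + (4/5) = 0 -> roots r_1 = 1, r_2 = 4/5.
Take r = r_1 = 1. Let y(x) = x^r sum_{n>=0} a_n x^n with a_0 = 1.
Substitute y = x^r sum a_n x^n and match x^{r+n}. The recurrence is
  D(n) a_n - 4 a_{n-1} - 2 a_{n-2} = 0,  where D(n) = (r+n)(r+n-1) + (-4/5)(r+n) + (4/5).
  a_n = [4 a_{n-1} + 2 a_{n-2}] / D(n).
Since the indicial polynomial factors as (r - r_1)(r - r_2), D(n) = (r_1 + n - r_1)(r_1 + n - r_2) = n(n + 1/5).
Evaluating step by step (a_0 = 1):
  n = 1: D(1) = 1(1 + 1/5) = 6/5; numerator = 4(1) = 4; a_1 = (4)/(6/5) = 10/3
  n = 2: D(2) = 2(2 + 1/5) = 22/5; numerator = 4(10/3) + 2(1) = 46/3; a_2 = (46/3)/(22/5) = 115/33
  n = 3: D(3) = 3(3 + 1/5) = 48/5; numerator = 4(115/33) + 2(10/3) = 680/33; a_3 = (680/33)/(48/5) = 425/198
  n = 4: D(4) = 4(4 + 1/5) = 84/5; numerator = 4(425/198) + 2(115/33) = 140/9; a_4 = (140/9)/(84/5) = 25/27
  n = 5: D(5) = 5(5 + 1/5) = 26; numerator = 4(25/27) + 2(425/198) = 2375/297; a_5 = (2375/297)/(26) = 2375/7722
  n = 6: D(6) = 6(6 + 1/5) = 186/5; numerator = 4(2375/7722) + 2(25/27) = 11900/3861; a_6 = (11900/3861)/(186/5) = 29750/359073

r = 1; a_0 = 1; a_1 = 10/3; a_2 = 115/33; a_3 = 425/198; a_4 = 25/27; a_5 = 2375/7722; a_6 = 29750/359073


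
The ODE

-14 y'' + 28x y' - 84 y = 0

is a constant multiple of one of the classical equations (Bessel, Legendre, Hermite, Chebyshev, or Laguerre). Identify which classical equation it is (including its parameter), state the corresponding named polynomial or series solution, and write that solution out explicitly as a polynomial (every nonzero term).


All three coefficients share the factor -14; dividing through by -14 gives  y'' - 2x y' + 6 y = 0.
This matches the Hermite equation y'' - 2x y' + 2n y = 0 with 2n = 6, so n = 3; the polynomial solution is H_3(x).
With y = sum_k a_k x^k, matching x^k gives (k+2)(k+1) a_{k+2} = 2(k - n) a_k = 2(k - 3) a_k. The right side vanishes at k = 3, so the series with the parity of 3 terminates at degree 3.
Standard normalization: leading coefficient of H_n is 2^n, so a_3 = 2^3 = 8. Work downward with a_k = (k+1)(k+2) a_{k+2} / (2(k - n)):
  a_1 = (2)(3)(8) / (2(1 - 3)) = 48/(-4) = -12
Hence H_3(x) = 8 x^3 - 12 x.

H_3(x); series = 8 x^3 - 12 x


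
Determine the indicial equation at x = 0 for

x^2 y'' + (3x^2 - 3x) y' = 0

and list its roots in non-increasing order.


Divide by x^2 to reach normal form y'' + P_1(x) y' + P_2(x) y = 0 with P_1(x) = 3 - 3/x and P_2(x) = 0.
x = 0 is a singular point because the y'-coefficient 3 - 3/x has a pole at x = 0.
It is a regular singular point because x P_1(x) = p(x) = 3x - 3 and x^2 P_2(x) = q(x) = 0 are polynomials, hence analytic at x = 0.
p(0) = -3,  q(0) = 0.
Indicial equation: r(r-1) + p(0) r + q(0) = 0, i.e. r^2 + (p(0) - 1) r + q(0) = 0, i.e. r^2 - 4 r = 0.
Discriminant: (-4)^2 - 4(0) = 16, so r = (4 ± 4)/2.
Solving: r_1 = 4, r_2 = 0.

indicial: r^2 - 4 r = 0; roots r_1 = 4, r_2 = 0


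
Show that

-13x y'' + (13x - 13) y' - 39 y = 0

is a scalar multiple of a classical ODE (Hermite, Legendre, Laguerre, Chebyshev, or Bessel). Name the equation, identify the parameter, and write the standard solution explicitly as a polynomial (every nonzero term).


All three coefficients share the factor -13; dividing through by -13 gives  x y'' + (1 - x) y' + 3 y = 0.
This matches the Laguerre equation x y'' + (1 - x) y' + n y = 0 with n = 3; the polynomial solution is L_3(x).
With y = sum_k a_k x^k, matching x^k gives (k+1)k a_{k+1} + (k+1) a_{k+1} - k a_k + n a_k = 0, i.e. (k+1)^2 a_{k+1} = (k - n) a_k = (k - 3) a_k. The right side vanishes at k = 3, so the series terminates at degree 3.
Standard normalization L_n(0) = 1 gives a_0 = 1. Work upward with a_{k+1} = (k - 3) a_k / (k+1)^2:
  a_1 = (0 - 3)(1) / 1^2 = -3/1 = -3
  a_2 = (1 - 3)(-3) / 2^2 = 6/4 = 3/2
  a_3 = (2 - 3)(3/2) / 3^2 = (-3/2)/9 = -1/6
Hence L_3(x) = -x^3/6 + 3 x^2/2 - 3 x + 1.

L_3(x); series = -x^3/6 + 3 x^2/2 - 3 x + 1


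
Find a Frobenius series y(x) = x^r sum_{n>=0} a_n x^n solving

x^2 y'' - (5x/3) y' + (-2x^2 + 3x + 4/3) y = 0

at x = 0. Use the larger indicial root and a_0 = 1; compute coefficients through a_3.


Write in Frobenius form y'' + (p(x)/x) y' + (q(x)/x^2) y = 0:
  p(x) = -5/3,  q(x) = -2x^2 + 3x + 4/3.
Indicial equation: r(r-1) + (-5/3) r + (4/3) = 0 -> roots r_1 = 2, r_2 = 2/3.
Take r = r_1 = 2. Let y(x) = x^r sum_{n>=0} a_n x^n with a_0 = 1.
Substitute y = x^r sum a_n x^n and match x^{r+n}. The recurrence is
  D(n) a_n + 3 a_{n-1} - 2 a_{n-2} = 0,  where D(n) = (r+n)(r+n-1) + (-5/3)(r+n) + (4/3).
  a_n = [-3 a_{n-1} + 2 a_{n-2}] / D(n).
Since the indicial polynomial factors as (r - r_1)(r - r_2), D(n) = (r_1 + n - r_1)(r_1 + n - r_2) = n(n + 4/3).
Evaluating step by step (a_0 = 1):
  n = 1: D(1) = 1(1 + 4/3) = 7/3; numerator = -3(1) = -3; a_1 = (-3)/(7/3) = -9/7
  n = 2: D(2) = 2(2 + 4/3) = 20/3; numerator = -3(-9/7) + 2(1) = 41/7; a_2 = (41/7)/(20/3) = 123/140
  n = 3: D(3) = 3(3 + 4/3) = 13; numerator = -3(123/140) + 2(-9/7) = -729/140; a_3 = (-729/140)/(13) = -729/1820

r = 2; a_0 = 1; a_1 = -9/7; a_2 = 123/140; a_3 = -729/1820


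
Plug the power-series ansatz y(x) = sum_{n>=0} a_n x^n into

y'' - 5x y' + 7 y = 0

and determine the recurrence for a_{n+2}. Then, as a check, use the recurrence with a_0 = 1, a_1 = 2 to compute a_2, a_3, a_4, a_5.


Substitute y = sum_n a_n x^n.
y''(x) has coefficient (n+2)(n+1) a_{n+2} at x^n;
-5 x y'(x) has coefficient -5 n a_n at x^n (shift);
7 y(x) has coefficient 7 a_n at x^n.
Matching x^n: (n+2)(n+1) a_{n+2} + (-5n + 7) a_n = 0.
Thus a_{n+2} = (5n - 7) / ((n+1)(n+2)) * a_n.

Check with a_0 = 1, a_1 = 2 (apply the recurrence for n = 0, 1, 2, 3): a_0 = 1, a_1 = 2, a_2 = -7/2, a_3 = -2/3, a_4 = -7/8, a_5 = -4/15.

a_(n+2) = (5n - 7) / ((n+1)(n+2)) * a_n; check: a_0 = 1, a_1 = 2, a_2 = -7/2, a_3 = -2/3, a_4 = -7/8, a_5 = -4/15


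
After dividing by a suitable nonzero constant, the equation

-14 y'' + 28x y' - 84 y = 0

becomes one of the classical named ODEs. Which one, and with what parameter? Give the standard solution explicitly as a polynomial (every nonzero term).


All three coefficients share the factor -14; dividing through by -14 gives  y'' - 2x y' + 6 y = 0.
This matches the Hermite equation y'' - 2x y' + 2n y = 0 with 2n = 6, so n = 3; the polynomial solution is H_3(x).
With y = sum_k a_k x^k, matching x^k gives (k+2)(k+1) a_{k+2} = 2(k - n) a_k = 2(k - 3) a_k. The right side vanishes at k = 3, so the series with the parity of 3 terminates at degree 3.
Standard normalization: leading coefficient of H_n is 2^n, so a_3 = 2^3 = 8. Work downward with a_k = (k+1)(k+2) a_{k+2} / (2(k - n)):
  a_1 = (2)(3)(8) / (2(1 - 3)) = 48/(-4) = -12
Hence H_3(x) = 8 x^3 - 12 x.

H_3(x); series = 8 x^3 - 12 x


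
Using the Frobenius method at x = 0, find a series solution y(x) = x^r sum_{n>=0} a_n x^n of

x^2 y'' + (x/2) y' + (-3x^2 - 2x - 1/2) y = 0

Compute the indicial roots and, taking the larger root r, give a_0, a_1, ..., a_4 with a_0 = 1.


Write in Frobenius form y'' + (p(x)/x) y' + (q(x)/x^2) y = 0:
  p(x) = 1/2,  q(x) = -3x^2 - 2x - 1/2.
Indicial equation: r(r-1) + (1/2) r + (-1/2) = 0 -> roots r_1 = 1, r_2 = -1/2.
Take r = r_1 = 1. Let y(x) = x^r sum_{n>=0} a_n x^n with a_0 = 1.
Substitute y = x^r sum a_n x^n and match x^{r+n}. The recurrence is
  D(n) a_n - 2 a_{n-1} - 3 a_{n-2} = 0,  where D(n) = (r+n)(r+n-1) + (1/2)(r+n) + (-1/2).
  a_n = [2 a_{n-1} + 3 a_{n-2}] / D(n).
Since the indicial polynomial factors as (r - r_1)(r - r_2), D(n) = (r_1 + n - r_1)(r_1 + n - r_2) = n(n + 3/2).
Evaluating step by step (a_0 = 1):
  n = 1: D(1) = 1(1 + 3/2) = 5/2; numerator = 2(1) = 2; a_1 = (2)/(5/2) = 4/5
  n = 2: D(2) = 2(2 + 3/2) = 7; numerator = 2(4/5) + 3(1) = 23/5; a_2 = (23/5)/(7) = 23/35
  n = 3: D(3) = 3(3 + 3/2) = 27/2; numerator = 2(23/35) + 3(4/5) = 26/7; a_3 = (26/7)/(27/2) = 52/189
  n = 4: D(4) = 4(4 + 3/2) = 22; numerator = 2(52/189) + 3(23/35) = 2383/945; a_4 = (2383/945)/(22) = 2383/20790

r = 1; a_0 = 1; a_1 = 4/5; a_2 = 23/35; a_3 = 52/189; a_4 = 2383/20790


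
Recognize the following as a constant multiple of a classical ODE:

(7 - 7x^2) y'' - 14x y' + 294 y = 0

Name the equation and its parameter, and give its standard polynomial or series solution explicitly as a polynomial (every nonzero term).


All three coefficients share the factor 7; dividing through by 7 gives  (1 - x^2) y'' - 2x y' + 42 y = 0.
This matches the Legendre equation (1 - x^2) y'' - 2x y' + n(n+1) y = 0 (note the -2x y' term) with n(n+1) = 42, so n = 6; the polynomial solution is P_6(x).
With y = sum_k a_k x^k, matching x^k gives (k+2)(k+1) a_{k+2} = [k(k+1) - n(n+1)] a_k = (k - 6)(k + 7) a_k. The right side vanishes at k = 6, so the series with the parity of 6 terminates at degree 6.
Standard normalization (P_n(1) = 1): leading coefficient (2n)!/(2^n (n!)^2) = 479001600/(64*518400) = 231/16, so a_6 = 231/16. Work downward with a_k = (k+1)(k+2) a_{k+2} / ((k - 6)(k + 7)):
  a_4 = (5)(6)(231/16) / ((4 - 6)(4 + 7)) = (3465/8)/(-22) = -315/16
  a_2 = (3)(4)(-315/16) / ((2 - 6)(2 + 7)) = (-945/4)/(-36) = 105/16
  a_0 = (1)(2)(105/16) / ((0 - 6)(0 + 7)) = (105/8)/(-42) = -5/16
Hence P_6(x) = 231 x^6/16 - 315 x^4/16 + 105 x^2/16 - 5/16.

P_6(x); series = 231 x^6/16 - 315 x^4/16 + 105 x^2/16 - 5/16


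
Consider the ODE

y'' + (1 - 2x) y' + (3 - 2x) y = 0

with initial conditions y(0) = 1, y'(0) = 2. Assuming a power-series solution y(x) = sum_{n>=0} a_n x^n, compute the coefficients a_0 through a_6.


Ansatz: y(x) = sum_{n>=0} a_n x^n, so y'(x) = sum_{n>=1} n a_n x^(n-1) and y''(x) = sum_{n>=2} n(n-1) a_n x^(n-2).
Substitute into P(x) y'' + Q(x) y' + R(x) y = 0 with P(x) = 1, Q(x) = 1 - 2x, R(x) = 3 - 2x, and match powers of x.
Initial conditions: a_0 = 1, a_1 = 2.
Setting the coefficient of each power of x to zero and solving order by order (substituting the coefficients already found):
  x^0: 2 a_2 + a_1 + 3 a_0 = 0  ->  2 a_2 = -a_1 - 3 a_0 = -5  ->  a_2 = -5/2
  x^1: 6 a_3 + 2 a_2 + a_1 - 2 a_0 = 0  ->  6 a_3 = -2 a_2 - a_1 + 2 a_0 = 5  ->  a_3 = 5/6
  x^2: 12 a_4 + 3 a_3 - a_2 - 2 a_1 = 0  ->  12 a_4 = -3 a_3 + a_2 + 2 a_1 = -1  ->  a_4 = -1/12
  x^3: 20 a_5 + 4 a_4 - 3 a_3 - 2 a_2 = 0  ->  20 a_5 = -4 a_4 + 3 a_3 + 2 a_2 = -13/6  ->  a_5 = -13/120
  x^4: 30 a_6 + 5 a_5 - 5 a_4 - 2 a_3 = 0  ->  30 a_6 = -5 a_5 + 5 a_4 + 2 a_3 = 43/24  ->  a_6 = 43/720
Truncated series: y(x) = 1 + 2 x - (5/2) x^2 + (5/6) x^3 - (1/12) x^4 - (13/120) x^5 + (43/720) x^6 + O(x^7).

a_0 = 1; a_1 = 2; a_2 = -5/2; a_3 = 5/6; a_4 = -1/12; a_5 = -13/120; a_6 = 43/720


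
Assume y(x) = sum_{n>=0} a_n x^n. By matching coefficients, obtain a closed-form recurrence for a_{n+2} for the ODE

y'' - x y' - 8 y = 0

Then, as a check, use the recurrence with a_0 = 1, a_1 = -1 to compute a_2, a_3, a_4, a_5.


Substitute y = sum_n a_n x^n.
y''(x) has coefficient (n+2)(n+1) a_{n+2} at x^n;
-x y'(x) has coefficient -n a_n at x^n (shift);
-8 y(x) has coefficient -8 a_n at x^n.
Matching x^n: (n+2)(n+1) a_{n+2} + (-n - 8) a_n = 0.
Thus a_{n+2} = (n + 8) / ((n+1)(n+2)) * a_n.

Check with a_0 = 1, a_1 = -1 (apply the recurrence for n = 0, 1, 2, 3): a_0 = 1, a_1 = -1, a_2 = 4, a_3 = -3/2, a_4 = 10/3, a_5 = -33/40.

a_(n+2) = (n + 8) / ((n+1)(n+2)) * a_n; check: a_0 = 1, a_1 = -1, a_2 = 4, a_3 = -3/2, a_4 = 10/3, a_5 = -33/40


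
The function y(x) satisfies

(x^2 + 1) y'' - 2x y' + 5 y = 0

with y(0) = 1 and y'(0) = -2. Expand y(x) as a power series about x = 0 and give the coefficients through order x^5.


Ansatz: y(x) = sum_{n>=0} a_n x^n, so y'(x) = sum_{n>=1} n a_n x^(n-1) and y''(x) = sum_{n>=2} n(n-1) a_n x^(n-2).
Substitute into P(x) y'' + Q(x) y' + R(x) y = 0 with P(x) = x^2 + 1, Q(x) = -2x, R(x) = 5, and match powers of x.
Initial conditions: a_0 = 1, a_1 = -2.
Setting the coefficient of each power of x to zero and solving order by order (substituting the coefficients already found):
  x^0: 2 a_2 + 5 a_0 = 0  ->  2 a_2 = -5 a_0 = -5  ->  a_2 = -5/2
  x^1: 6 a_3 + 3 a_1 = 0  ->  6 a_3 = -3 a_1 = 6  ->  a_3 = 1
  x^2: 12 a_4 + 3 a_2 = 0  ->  12 a_4 = -3 a_2 = 15/2  ->  a_4 = 5/8
  x^3: 20 a_5 + 5 a_3 = 0  ->  20 a_5 = -5 a_3 = -5  ->  a_5 = -1/4
Truncated series: y(x) = 1 - 2 x - (5/2) x^2 + x^3 + (5/8) x^4 - (1/4) x^5 + O(x^6).

a_0 = 1; a_1 = -2; a_2 = -5/2; a_3 = 1; a_4 = 5/8; a_5 = -1/4


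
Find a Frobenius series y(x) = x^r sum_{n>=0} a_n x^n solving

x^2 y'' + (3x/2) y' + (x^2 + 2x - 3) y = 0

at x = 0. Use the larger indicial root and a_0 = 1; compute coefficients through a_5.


Write in Frobenius form y'' + (p(x)/x) y' + (q(x)/x^2) y = 0:
  p(x) = 3/2,  q(x) = x^2 + 2x - 3.
Indicial equation: r(r-1) + (3/2) r + (-3) = 0 -> roots r_1 = 3/2, r_2 = -2.
Take r = r_1 = 3/2. Let y(x) = x^r sum_{n>=0} a_n x^n with a_0 = 1.
Substitute y = x^r sum a_n x^n and match x^{r+n}. The recurrence is
  D(n) a_n + 2 a_{n-1} + 1 a_{n-2} = 0,  where D(n) = (r+n)(r+n-1) + (3/2)(r+n) + (-3).
  a_n = [-2 a_{n-1} - 1 a_{n-2}] / D(n).
Since the indicial polynomial factors as (r - r_1)(r - r_2), D(n) = (r_1 + n - r_1)(r_1 + n - r_2) = n(n + 7/2).
Evaluating step by step (a_0 = 1):
  n = 1: D(1) = 1(1 + 7/2) = 9/2; numerator = -2(1) = -2; a_1 = (-2)/(9/2) = -4/9
  n = 2: D(2) = 2(2 + 7/2) = 11; numerator = -2(-4/9) - 1(1) = -1/9; a_2 = (-1/9)/(11) = -1/99
  n = 3: D(3) = 3(3 + 7/2) = 39/2; numerator = -2(-1/99) - 1(-4/9) = 46/99; a_3 = (46/99)/(39/2) = 92/3861
  n = 4: D(4) = 4(4 + 7/2) = 30; numerator = -2(92/3861) - 1(-1/99) = -145/3861; a_4 = (-145/3861)/(30) = -29/23166
  n = 5: D(5) = 5(5 + 7/2) = 85/2; numerator = -2(-29/23166) - 1(92/3861) = -19/891; a_5 = (-19/891)/(85/2) = -38/75735

r = 3/2; a_0 = 1; a_1 = -4/9; a_2 = -1/99; a_3 = 92/3861; a_4 = -29/23166; a_5 = -38/75735


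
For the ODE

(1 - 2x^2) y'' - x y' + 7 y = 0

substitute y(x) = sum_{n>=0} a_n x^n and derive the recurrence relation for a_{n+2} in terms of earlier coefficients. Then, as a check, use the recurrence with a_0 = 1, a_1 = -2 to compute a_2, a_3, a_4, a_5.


Substitute y = sum_n a_n x^n.
(1 - 2 x^2) y'' contributes (n+2)(n+1) a_{n+2} - 2 n(n-1) a_n at x^n.
-x y'(x) contributes -n a_n at x^n.
7 y(x) contributes 7 a_n at x^n.
Matching x^n: (n+2)(n+1) a_{n+2} + (-2 n(n-1) - n + 7) a_n = 0.
Thus a_{n+2} = (2 n(n-1) + n - 7) / ((n+1)(n+2)) * a_n.

Check with a_0 = 1, a_1 = -2 (apply the recurrence for n = 0, 1, 2, 3): a_0 = 1, a_1 = -2, a_2 = -7/2, a_3 = 2, a_4 = 7/24, a_5 = 4/5.

a_(n+2) = (2 n(n-1) + n - 7) / ((n+1)(n+2)) * a_n; check: a_0 = 1, a_1 = -2, a_2 = -7/2, a_3 = 2, a_4 = 7/24, a_5 = 4/5


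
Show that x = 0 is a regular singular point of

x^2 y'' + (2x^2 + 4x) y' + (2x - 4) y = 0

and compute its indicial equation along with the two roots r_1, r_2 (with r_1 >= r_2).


Divide by x^2 to reach normal form y'' + P_1(x) y' + P_2(x) y = 0 with P_1(x) = 2 + 4/x and P_2(x) = 2/x - 4/x^2.
x = 0 is a singular point because the y'-coefficient 2 + 4/x has a pole at x = 0 and the y-coefficient 2/x - 4/x^2 has a pole at x = 0.
It is a regular singular point because x P_1(x) = p(x) = 2x + 4 and x^2 P_2(x) = q(x) = 2x - 4 are polynomials, hence analytic at x = 0.
p(0) = 4,  q(0) = -4.
Indicial equation: r(r-1) + p(0) r + q(0) = 0, i.e. r^2 + (p(0) - 1) r + q(0) = 0, i.e. r^2 + 3 r - 4 = 0.
Discriminant: (3)^2 - 4(-4) = 25, so r = (-3 ± 5)/2.
Solving: r_1 = 1, r_2 = -4.

indicial: r^2 + 3 r - 4 = 0; roots r_1 = 1, r_2 = -4
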